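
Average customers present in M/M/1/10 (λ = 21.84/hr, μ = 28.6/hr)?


ρ = 21.84/28.6 = 0.7636
L = ρ[1 − (K+1)ρ^K + Kρ^(K+1)] / [(1−ρ)(1−ρ^(K+1))]
Numerator: 0.7636·(1 − 11·0.067432 + 10·0.051494) = 0.590431
Denominator: (0.2364)·(0.948506) = 0.224192
L = 0.590431/0.224192 = 2.6336

Final: 2.6336


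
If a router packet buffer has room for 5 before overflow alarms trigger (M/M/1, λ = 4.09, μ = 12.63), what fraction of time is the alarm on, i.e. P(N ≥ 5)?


ρ = 4.09/12.63 = 0.3238
P(N ≥ n) = ρ^n = 0.3238^5 = 0.003561

Final: 0.003561


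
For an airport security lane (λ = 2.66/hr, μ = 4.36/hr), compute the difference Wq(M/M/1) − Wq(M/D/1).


ρ = 2.66/4.36 = 0.6101
Wq(M/M/1) = ρ/(μ−λ) = 0.6101/1.70 = 0.35888 hr
Wq(M/D/1) = ρ/(2(μ−λ)) = 0.17944 hr
Savings = 0.35888 − 0.17944 = 0.17944 hr

Final: 0.17944 hr


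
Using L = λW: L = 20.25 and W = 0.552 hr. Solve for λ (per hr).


λ = L/W = 20.25/0.552 = 36.6848 /hr

Final: 36.6848 /hr


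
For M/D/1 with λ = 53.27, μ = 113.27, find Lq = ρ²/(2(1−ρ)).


ρ = 53.27/113.27 = 0.4703
M/D/1: Lq = ρ²/(2(1−ρ)) = 0.2212/(2·0.5297) = 0.20877

Final: 0.20877


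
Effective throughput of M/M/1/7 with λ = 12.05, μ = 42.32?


ρ = 0.2847; P_K = (1−ρ)ρ^7/(1−ρ^8) = 0.0001085
λ_eff = λ(1 − P_K) = 12.05·(1 − 0.0001085) = 12.05·0.999891 = 12.0487 /hr

Final: 12.0487 /hr


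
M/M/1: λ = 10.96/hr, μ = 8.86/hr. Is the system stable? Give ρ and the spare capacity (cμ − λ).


Total capacity cμ = 1·8.86 = 8.86/hr
ρ = λ/(cμ) = 10.96/8.86 = 1.2370
Stable ⇔ ρ < 1: NO
Spare capacity = cμ − λ = 8.86 − 10.96 = -2.10/hr

Final: ρ = 1.2370; unstable; margin = -2.10/hr


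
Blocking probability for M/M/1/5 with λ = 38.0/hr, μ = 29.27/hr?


ρ = λ/μ = 38.0/29.27 = 1.2983
P_K = (1−ρ)ρ^K/(1−ρ^(K+1)) = (-0.2983·3.688114)/(1 − 4.788122)
= -1.100008/-3.788122 = 0.290383

Final: 0.290383


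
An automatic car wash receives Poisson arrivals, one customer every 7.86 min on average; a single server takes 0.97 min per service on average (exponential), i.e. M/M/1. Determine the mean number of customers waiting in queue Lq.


λ = 60/7.86 = 7.6336 /hr
μ = 60/0.97 = 61.8557 /hr
ρ = λ/μ = 7.6336/61.8557 = 0.1234
Lq = ρ²/(1−ρ) = 0.01523/0.8766 = 0.01737

Final: 0.01737


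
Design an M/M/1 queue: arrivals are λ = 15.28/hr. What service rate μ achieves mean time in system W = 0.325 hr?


W = 1/(μ−λ) ⇒ μ − λ = 1/W = 1/0.325 = 3.0769
μ = λ + 1/W = 15.28 + 3.0769 = 18.3569 per hr

Final: 18.3569 /hr


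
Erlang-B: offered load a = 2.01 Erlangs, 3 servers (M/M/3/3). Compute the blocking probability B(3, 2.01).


B(c,a) = (a^c/c!) / Σ_{k=0}^{c} a^k/k!
a^3/3! = 1.353433
Σ terms (k=0..3): 1.00000 + 2.01000 + 2.02005 + 1.35343 = 6.383483
B = 1.353433/6.383483 = 0.212021

Final: 0.212021


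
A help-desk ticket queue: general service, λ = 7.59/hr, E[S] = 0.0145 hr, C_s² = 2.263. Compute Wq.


ρ = λ·E[S] = 7.59·0.0145 = 0.1101
E[S²] = E[S]²(1+C_s²) = 0.0145²·(1+2.263) = 0.0006860
Wq = λ·E[S²]/(2(1−ρ)) = 7.59·0.0006860/(2·0.8899) = 0.002926 hr

Final: 0.002926 hr


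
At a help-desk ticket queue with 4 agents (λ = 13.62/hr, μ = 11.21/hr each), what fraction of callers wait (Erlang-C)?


a = λ/μ = 1.2150; ρ = a/4 = 0.3037
P₀ = 0.295647 (from M/M/c formula)
C(c,a) = [a^c/(c!(1−ρ))]·P₀ = [2.17914/(24·0.6963)]·0.295647
= 0.13041·0.295647 = 0.038555

Final: 0.038555


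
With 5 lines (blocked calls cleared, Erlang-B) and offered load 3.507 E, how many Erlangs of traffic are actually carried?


B(5,3.507) = 0.154741 (Erlang-B)
Carried load = a(1 − B) = 3.507·(1 − 0.154741) = 3.507·0.845259 = 2.9643 E

Final: 2.9643 Erlangs


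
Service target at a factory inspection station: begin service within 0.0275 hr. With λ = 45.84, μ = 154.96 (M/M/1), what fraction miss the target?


ρ = 45.84/154.96 = 0.2958
P(Wq > t) = ρ·e^{−(μ−λ)t} = 0.2958·e^{−3.0008}
= 0.2958·0.049747 = 0.014716

Final: 0.014716


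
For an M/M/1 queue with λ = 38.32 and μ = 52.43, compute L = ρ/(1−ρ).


ρ = λ/μ = 38.32/52.43 = 0.7309
L = ρ/(1−ρ) = 0.7309/(1 − 0.7309) = 0.7309/0.2691 = 2.7158

Final: 2.7158


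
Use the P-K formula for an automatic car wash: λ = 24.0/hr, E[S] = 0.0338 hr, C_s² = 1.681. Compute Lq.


ρ = λ·E[S] = 24.0·0.0338 = 0.8112
Lq = ρ²(1+C_s²)/(2(1−ρ)) = 0.6580·(1+1.681)/(2·0.1888)
= 0.6580·2.6810/0.3776 = 4.67219

Final: 4.67219


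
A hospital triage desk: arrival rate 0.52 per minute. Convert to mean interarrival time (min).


Mean interarrival time = 1/λ = 1/0.52 minute = 1.92308 minute
In minutes: 1.92308 × 1 = 1.9231 min

Final: 1.9231 min


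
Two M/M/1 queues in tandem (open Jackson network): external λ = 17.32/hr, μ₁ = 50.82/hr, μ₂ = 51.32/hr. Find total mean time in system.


Each node sees arrival rate λ = 17.32/hr (tandem ⇒ throughput preserved).
W₁ = 1/(μ₁−λ) = 1/(50.82−17.32) = 0.02985 hr
W₂ = 1/(μ₂−λ) = 1/(51.32−17.32) = 0.02941 hr
W_total = W₁ + W₂ = 0.02985 + 0.02941 = 0.05926 hr

Final: 0.05926 hr


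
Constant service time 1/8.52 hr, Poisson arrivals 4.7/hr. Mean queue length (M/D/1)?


ρ = 4.7/8.52 = 0.5516
M/D/1: Lq = ρ²/(2(1−ρ)) = 0.3043/(2·0.4484) = 0.33936

Final: 0.33936


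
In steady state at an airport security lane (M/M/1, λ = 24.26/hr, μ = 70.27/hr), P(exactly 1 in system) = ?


ρ = 24.26/70.27 = 0.3452
P_n = (1−ρ)·ρ^n = (1 − 0.3452)·0.3452^1 = 0.6548·0.345240 = 0.226049

Final: 0.226049


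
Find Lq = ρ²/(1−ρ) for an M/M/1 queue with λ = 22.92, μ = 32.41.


ρ = 22.92/32.41 = 0.7072
Lq = ρ²/(1−ρ) = 0.5001/0.2928 = 1.7080

Final: 1.7080


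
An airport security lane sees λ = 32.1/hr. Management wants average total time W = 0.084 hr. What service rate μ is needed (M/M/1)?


W = 1/(μ−λ) ⇒ μ − λ = 1/W = 1/0.084 = 11.9048
μ = λ + 1/W = 32.1 + 11.9048 = 44.0048 per hr

Final: 44.0048 /hr


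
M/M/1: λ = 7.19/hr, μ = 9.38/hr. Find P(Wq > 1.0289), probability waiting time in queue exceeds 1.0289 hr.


ρ = 7.19/9.38 = 0.7665
P(Wq > t) = ρ·e^{−(μ−λ)t} = 0.7665·e^{−2.2533}
= 0.7665·0.105053 = 0.080526

Final: 0.080526


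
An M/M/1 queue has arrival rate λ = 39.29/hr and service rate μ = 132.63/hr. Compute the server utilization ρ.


ρ = λ/μ = 39.29/132.63 = 0.2962

Final: 0.2962


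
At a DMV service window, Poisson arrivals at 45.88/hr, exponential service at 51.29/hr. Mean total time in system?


W = 1/(μ−λ) = 1/(51.29 − 45.88) = 1/5.41 = 0.1848 hr

Final: 0.1848 hr


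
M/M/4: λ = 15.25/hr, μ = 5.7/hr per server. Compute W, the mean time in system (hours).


a = 2.6754; ρ = 0.6689; P₀ = 0.059195
Lq = P₀·a^c·ρ/(c!(1−ρ)²) = 0.77085
Wq = Lq/λ = 0.77085/15.25 = 0.05055 hr
W = Wq + 1/μ = 0.05055 + 0.17544 = 0.22599 hr

Final: 0.22599 hr


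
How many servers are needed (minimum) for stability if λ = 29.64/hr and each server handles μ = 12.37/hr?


Stability requires cμ > λ ⇔ c > λ/μ.
λ/μ = 29.64/12.37 = 2.3961
Minimum integer c = ⌊2.3961⌋ + 1 = 3
Check: 3·12.37 = 37.11 > 29.64, while 2·12.37 = 24.74 ≤ 29.64

Final: 3 servers


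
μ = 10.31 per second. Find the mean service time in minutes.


Mean service time = 1/μ = 1/10.31 second = 0.09699 second
In minutes: 0.09699 × 0.0166667 = 0.001617 min

Final: 0.001617 min


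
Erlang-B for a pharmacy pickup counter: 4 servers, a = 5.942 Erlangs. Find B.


B(c,a) = (a^c/c!) / Σ_{k=0}^{c} a^k/k!
a^4/4! = 51.942081
Σ terms (k=0..4): 1.00000 + 5.94200 + 17.65368 + 34.96606 + 51.94208 = 111.503823
B = 51.942081/111.503823 = 0.465832

Final: 0.465832


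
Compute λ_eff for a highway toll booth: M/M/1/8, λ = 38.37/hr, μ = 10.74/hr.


ρ = 3.5726; P_K = (1−ρ)ρ^8/(1−ρ^9) = 0.720101
λ_eff = λ(1 − P_K) = 38.37·(1 − 0.720101) = 38.37·0.279899 = 10.7397 /hr

Final: 10.7397 /hr


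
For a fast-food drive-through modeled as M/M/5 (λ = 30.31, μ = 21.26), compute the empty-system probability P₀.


a = λ/μ = 30.31/21.26 = 1.4257; ρ = a/c = 0.2851
Σ_{k=0}^{4} a^k/k! (terms k=0..4) = 1.00000 + 1.42568 + 1.01628 + 0.48297 + 0.17214 = 4.09707
Tail: a^5/(5!(1−ρ)) = 5.88997/(120·0.7149) = 0.06866
P₀ = 1/(4.09707 + 0.06866) = 1/4.16573 = 0.240054

Final: 0.240054


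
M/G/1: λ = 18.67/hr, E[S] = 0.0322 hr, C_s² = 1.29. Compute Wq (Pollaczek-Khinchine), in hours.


ρ = λ·E[S] = 18.67·0.0322 = 0.6012
E[S²] = E[S]²(1+C_s²) = 0.0322²·(1+1.29) = 0.002374
Wq = λ·E[S²]/(2(1−ρ)) = 18.67·0.002374/(2·0.3988) = 0.05557 hr

Final: 0.05557 hr


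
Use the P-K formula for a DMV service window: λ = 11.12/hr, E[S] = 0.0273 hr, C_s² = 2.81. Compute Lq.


ρ = λ·E[S] = 11.12·0.0273 = 0.3036
Lq = ρ²(1+C_s²)/(2(1−ρ)) = 0.09216·(1+2.81)/(2·0.6964)
= 0.09216·3.8100/1.3928 = 0.25209

Final: 0.25209


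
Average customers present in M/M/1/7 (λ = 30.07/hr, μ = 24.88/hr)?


ρ = 30.07/24.88 = 1.2086
L = ρ[1 − (K+1)ρ^K + Kρ^(K+1)] / [(1−ρ)(1−ρ^(K+1))]
Numerator: 1.2086·(1 − 8·3.766876 + 7·4.552652) = 3.303773
Denominator: (-0.2086)·(-3.552652) = 0.741088
L = 3.303773/0.741088 = 4.4580

Final: 4.4580


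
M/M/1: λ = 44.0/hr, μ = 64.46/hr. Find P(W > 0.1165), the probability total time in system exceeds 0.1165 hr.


W ~ Exponential(μ−λ) for M/M/1.
μ − λ = 64.46 − 44.0 = 20.4600
P(W > t) = e^{−(μ−λ)t} = e^{−2.3836} = 0.092219

Final: 0.092219


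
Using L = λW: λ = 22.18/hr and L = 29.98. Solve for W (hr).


W = L/λ = 29.98/22.18 = 1.3517 hr

Final: 1.3517 hr


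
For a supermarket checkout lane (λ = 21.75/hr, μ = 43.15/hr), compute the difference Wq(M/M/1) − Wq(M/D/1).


ρ = 21.75/43.15 = 0.5041
Wq(M/M/1) = ρ/(μ−λ) = 0.5041/21.40 = 0.02355 hr
Wq(M/D/1) = ρ/(2(μ−λ)) = 0.01178 hr
Savings = 0.02355 − 0.01178 = 0.01178 hr

Final: 0.01178 hr


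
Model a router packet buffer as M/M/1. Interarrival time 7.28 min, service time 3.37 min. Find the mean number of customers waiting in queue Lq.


λ = 60/7.28 = 8.2418 /hr
μ = 60/3.37 = 17.8042 /hr
ρ = λ/μ = 8.2418/17.8042 = 0.4629
Lq = ρ²/(1−ρ) = 0.2143/0.5371 = 0.3990

Final: 0.3990


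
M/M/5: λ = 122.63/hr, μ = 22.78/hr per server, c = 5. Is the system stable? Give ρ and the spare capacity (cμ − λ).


Total capacity cμ = 5·22.78 = 113.90/hr
ρ = λ/(cμ) = 122.63/113.90 = 1.0766
Stable ⇔ ρ < 1: NO
Spare capacity = cμ − λ = 113.90 − 122.63 = -8.73/hr

Final: ρ = 1.0766; unstable; margin = -8.73/hr


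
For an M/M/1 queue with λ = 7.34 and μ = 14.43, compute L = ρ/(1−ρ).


ρ = λ/μ = 7.34/14.43 = 0.5087
L = ρ/(1−ρ) = 0.5087/(1 − 0.5087) = 0.5087/0.4913 = 1.0353

Final: 1.0353


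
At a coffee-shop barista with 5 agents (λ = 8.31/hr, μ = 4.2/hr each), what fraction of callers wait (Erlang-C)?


a = λ/μ = 1.9786; ρ = a/5 = 0.3957
P₀ = 0.137295 (from M/M/c formula)
C(c,a) = [a^c/(c!(1−ρ))]·P₀ = [30.32206/(120·0.6043)]·0.137295
= 0.41815·0.137295 = 0.057410

Final: 0.057410


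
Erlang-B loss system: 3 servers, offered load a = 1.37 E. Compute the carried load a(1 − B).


B(3,1.37) = 0.114680 (Erlang-B)
Carried load = a(1 − B) = 1.37·(1 − 0.114680) = 1.37·0.885320 = 1.2129 E

Final: 1.2129 Erlangs


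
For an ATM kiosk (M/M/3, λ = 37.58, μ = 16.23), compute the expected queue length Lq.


a = λ/μ = 2.3155; ρ = a/3 = 0.7718
P₀ = 0.066385
Lq = P₀·a^c·ρ / (c!·(1−ρ)²) = 0.066385·12.41409·0.7718/(6·0.05207)
= 2.03611

Final: 2.03611


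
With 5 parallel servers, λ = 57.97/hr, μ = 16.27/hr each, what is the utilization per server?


ρ = λ/(cμ) = 57.97/(5·16.27) = 57.97/81.35 = 0.7126

Final: 0.7126


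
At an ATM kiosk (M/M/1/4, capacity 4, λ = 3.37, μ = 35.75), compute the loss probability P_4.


ρ = λ/μ = 3.37/35.75 = 0.09427
P_K = (1−ρ)ρ^K/(1−ρ^(K+1)) = (0.9057·0.00007896)/(1 − 0.000007443)
= 0.00007152/0.999993 = 0.00007152

Final: 0.00007152


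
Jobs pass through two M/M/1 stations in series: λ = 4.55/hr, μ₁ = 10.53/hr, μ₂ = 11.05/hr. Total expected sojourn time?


Each node sees arrival rate λ = 4.55/hr (tandem ⇒ throughput preserved).
W₁ = 1/(μ₁−λ) = 1/(10.53−4.55) = 0.16722 hr
W₂ = 1/(μ₂−λ) = 1/(11.05−4.55) = 0.15385 hr
W_total = W₁ + W₂ = 0.16722 + 0.15385 = 0.32107 hr

Final: 0.32107 hr


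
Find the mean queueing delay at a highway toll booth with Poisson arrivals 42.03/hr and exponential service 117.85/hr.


ρ = 42.03/117.85 = 0.3566
Wq = ρ/(μ−λ) = 0.3566/(117.85 − 42.03) = 0.3566/75.82 = 0.004704 hr

Final: 0.004704 hr


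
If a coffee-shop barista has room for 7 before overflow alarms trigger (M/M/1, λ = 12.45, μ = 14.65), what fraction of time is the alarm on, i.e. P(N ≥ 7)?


ρ = 12.45/14.65 = 0.8498
P(N ≥ n) = ρ^n = 0.8498^7 = 0.320127

Final: 0.320127


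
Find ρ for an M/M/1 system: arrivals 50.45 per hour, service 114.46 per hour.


ρ = λ/μ = 50.45/114.46 = 0.4408

Final: 0.4408


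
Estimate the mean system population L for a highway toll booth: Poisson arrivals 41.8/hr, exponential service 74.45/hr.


ρ = λ/μ = 41.8/74.45 = 0.5615
L = ρ/(1−ρ) = 0.5615/(1 − 0.5615) = 0.5615/0.4385 = 1.2802

Final: 1.2802


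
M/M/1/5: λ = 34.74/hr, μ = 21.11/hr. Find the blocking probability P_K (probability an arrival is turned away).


ρ = λ/μ = 34.74/21.11 = 1.6457
P_K = (1−ρ)ρ^K/(1−ρ^(K+1)) = (-0.6457·12.070018)/(1 − 19.863212)
= -7.793195/-18.863212 = 0.413143

Final: 0.413143


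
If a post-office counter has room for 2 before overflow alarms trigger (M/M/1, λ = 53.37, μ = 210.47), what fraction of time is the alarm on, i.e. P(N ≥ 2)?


ρ = 53.37/210.47 = 0.2536
P(N ≥ n) = ρ^n = 0.2536^2 = 0.064300

Final: 0.064300


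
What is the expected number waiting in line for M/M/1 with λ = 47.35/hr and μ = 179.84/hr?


ρ = 47.35/179.84 = 0.2633
Lq = ρ²/(1−ρ) = 0.06932/0.7367 = 0.09410

Final: 0.09410


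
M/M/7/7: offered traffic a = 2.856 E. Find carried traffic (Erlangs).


B(7,2.856) = 0.017844 (Erlang-B)
Carried load = a(1 − B) = 2.856·(1 − 0.017844) = 2.856·0.982156 = 2.8050 E

Final: 2.8050 Erlangs


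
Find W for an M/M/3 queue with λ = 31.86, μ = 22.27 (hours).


a = 1.4306; ρ = 0.4769; P₀ = 0.227955
Lq = P₀·a^c·ρ/(c!(1−ρ)²) = 0.19385
Wq = Lq/λ = 0.19385/31.86 = 0.006084 hr
W = Wq + 1/μ = 0.006084 + 0.04490 = 0.05099 hr

Final: 0.05099 hr


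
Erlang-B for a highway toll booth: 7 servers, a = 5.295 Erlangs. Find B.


B(c,a) = (a^c/c!) / Σ_{k=0}^{c} a^k/k!
a^7/7! = 23.154276
Σ terms (k=0..7): 1.00000 + 5.29500 + 14.01851 + 24.74267 + 32.75312 + 34.68555 + 30.61000 + 23.15428 = 166.259125
B = 23.154276/166.259125 = 0.139266

Final: 0.139266


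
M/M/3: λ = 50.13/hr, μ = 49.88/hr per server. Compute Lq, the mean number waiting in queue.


a = λ/μ = 1.0050; ρ = a/3 = 0.3350
P₀ = 0.361735
Lq = P₀·a^c·ρ / (c!·(1−ρ)²) = 0.361735·1.01511·0.3350/(6·0.44222)
= 0.04636

Final: 0.04636


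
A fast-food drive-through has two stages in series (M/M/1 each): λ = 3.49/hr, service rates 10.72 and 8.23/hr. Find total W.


Each node sees arrival rate λ = 3.49/hr (tandem ⇒ throughput preserved).
W₁ = 1/(μ₁−λ) = 1/(10.72−3.49) = 0.13831 hr
W₂ = 1/(μ₂−λ) = 1/(8.23−3.49) = 0.21097 hr
W_total = W₁ + W₂ = 0.13831 + 0.21097 = 0.34928 hr

Final: 0.34928 hr


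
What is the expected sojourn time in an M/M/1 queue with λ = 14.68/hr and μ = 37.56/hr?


W = 1/(μ−λ) = 1/(37.56 − 14.68) = 1/22.88 = 0.04371 hr

Final: 0.04371 hr


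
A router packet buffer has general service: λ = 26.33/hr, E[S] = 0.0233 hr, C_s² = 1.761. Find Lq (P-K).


ρ = λ·E[S] = 26.33·0.0233 = 0.6135
Lq = ρ²(1+C_s²)/(2(1−ρ)) = 0.3764·(1+1.761)/(2·0.3865)
= 0.3764·2.7610/0.7730 = 1.34427

Final: 1.34427


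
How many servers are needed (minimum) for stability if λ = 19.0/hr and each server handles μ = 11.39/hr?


Stability requires cμ > λ ⇔ c > λ/μ.
λ/μ = 19.0/11.39 = 1.6681
Minimum integer c = ⌊1.6681⌋ + 1 = 2
Check: 2·11.39 = 22.78 > 19.0, while 1·11.39 = 11.39 ≤ 19.0

Final: 2 servers


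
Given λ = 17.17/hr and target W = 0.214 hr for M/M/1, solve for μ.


W = 1/(μ−λ) ⇒ μ − λ = 1/W = 1/0.214 = 4.6729
μ = λ + 1/W = 17.17 + 4.6729 = 21.8429 per hr

Final: 21.8429 /hr


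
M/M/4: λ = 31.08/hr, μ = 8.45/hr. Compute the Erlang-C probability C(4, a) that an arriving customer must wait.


a = λ/μ = 3.6781; ρ = a/4 = 0.9195
P₀ = 0.008734 (from M/M/c formula)
C(c,a) = [a^c/(c!(1−ρ))]·P₀ = [183.01943/(24·0.08047)]·0.008734
= 94.76190·0.008734 = 0.827633

Final: 0.827633


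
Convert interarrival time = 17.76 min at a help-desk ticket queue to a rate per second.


λ = 1/(interarrival time) in consistent units.
1 second = 0.0166667 min, so λ = 0.0166667/17.76 = 0.0009384 per second

Final: 0.0009384 /sec


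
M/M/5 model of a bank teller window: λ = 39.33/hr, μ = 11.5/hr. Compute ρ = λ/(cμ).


ρ = λ/(cμ) = 39.33/(5·11.5) = 39.33/57.50 = 0.6840

Final: 0.6840


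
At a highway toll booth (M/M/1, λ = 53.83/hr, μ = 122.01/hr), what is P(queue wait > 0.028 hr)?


ρ = 53.83/122.01 = 0.4412
P(Wq > t) = ρ·e^{−(μ−λ)t} = 0.4412·e^{−1.9090}
= 0.4412·0.148223 = 0.065395

Final: 0.065395


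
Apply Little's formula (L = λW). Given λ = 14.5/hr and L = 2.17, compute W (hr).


W = L/λ = 2.17/14.5 = 0.1497 hr

Final: 0.1497 hr


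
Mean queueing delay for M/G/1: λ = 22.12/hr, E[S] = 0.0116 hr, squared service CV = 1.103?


ρ = λ·E[S] = 22.12·0.0116 = 0.2566
E[S²] = E[S]²(1+C_s²) = 0.0116²·(1+1.103) = 0.0002830
Wq = λ·E[S²]/(2(1−ρ)) = 22.12·0.0002830/(2·0.7434) = 0.004210 hr

Final: 0.004210 hr


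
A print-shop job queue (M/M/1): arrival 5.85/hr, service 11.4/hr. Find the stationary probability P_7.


ρ = 5.85/11.4 = 0.5132
P_n = (1−ρ)·ρ^n = (1 − 0.5132)·0.5132^7 = 0.4868·0.009370 = 0.004562

Final: 0.004562


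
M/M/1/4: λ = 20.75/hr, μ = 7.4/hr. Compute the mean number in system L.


ρ = 20.75/7.4 = 2.8041
L = ρ[1 − (K+1)ρ^K + Kρ^(K+1)] / [(1−ρ)(1−ρ^(K+1))]
Numerator: 2.8041·(1 − 5·61.822352 + 4·173.353217) = 1080.405135
Denominator: (-1.8041)·(-172.353217) = 310.934521
L = 1080.405135/310.934521 = 3.4747

Final: 3.4747


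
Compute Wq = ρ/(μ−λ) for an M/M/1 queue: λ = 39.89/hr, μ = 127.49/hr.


ρ = 39.89/127.49 = 0.3129
Wq = ρ/(μ−λ) = 0.3129/(127.49 − 39.89) = 0.3129/87.60 = 0.003572 hr

Final: 0.003572 hr


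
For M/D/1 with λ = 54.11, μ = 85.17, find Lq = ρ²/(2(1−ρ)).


ρ = 54.11/85.17 = 0.6353
M/D/1: Lq = ρ²/(2(1−ρ)) = 0.4036/(2·0.3647) = 0.55340

Final: 0.55340


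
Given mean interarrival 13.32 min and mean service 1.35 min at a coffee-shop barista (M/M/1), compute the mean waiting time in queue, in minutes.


λ = 60/13.32 = 4.5045 /hr
μ = 60/1.35 = 44.4444 /hr
ρ = λ/μ = 4.5045/44.4444 = 0.1014
Wq = ρ/(μ−λ) = 0.1014/(44.4444−4.5045) = 0.002538 hr
In minutes: 0.002538·60 = 0.1523 min

Final: 0.1523 min


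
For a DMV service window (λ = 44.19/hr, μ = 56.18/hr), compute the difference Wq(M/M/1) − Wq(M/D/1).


ρ = 44.19/56.18 = 0.7866
Wq(M/M/1) = ρ/(μ−λ) = 0.7866/11.99 = 0.06560 hr
Wq(M/D/1) = ρ/(2(μ−λ)) = 0.03280 hr
Savings = 0.06560 − 0.03280 = 0.03280 hr

Final: 0.03280 hr


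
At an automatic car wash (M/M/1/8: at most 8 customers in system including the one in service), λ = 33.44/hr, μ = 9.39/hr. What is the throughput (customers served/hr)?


ρ = 3.5612; P_K = (1−ρ)ρ^8/(1−ρ^9) = 0.719206
λ_eff = λ(1 − P_K) = 33.44·(1 − 0.719206) = 33.44·0.280794 = 9.3897 /hr

Final: 9.3897 /hr


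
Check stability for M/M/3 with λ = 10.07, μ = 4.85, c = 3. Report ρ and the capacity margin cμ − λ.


Total capacity cμ = 3·4.85 = 14.55/hr
ρ = λ/(cμ) = 10.07/14.55 = 0.6921
Stable ⇔ ρ < 1: YES
Spare capacity = cμ − λ = 14.55 − 10.07 = 4.48/hr

Final: ρ = 0.6921; stable; margin = 4.48/hr


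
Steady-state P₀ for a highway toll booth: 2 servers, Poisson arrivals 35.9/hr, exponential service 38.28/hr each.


a = λ/μ = 35.9/38.28 = 0.9378; ρ = a/c = 0.4689
Σ_{k=0}^{1} a^k/k! (terms k=0..1) = 1.00000 + 0.93783 = 1.93783
Tail: a^2/(2!(1−ρ)) = 0.87952/(2·0.5311) = 0.82804
P₀ = 1/(1.93783 + 0.82804) = 1/2.76586 = 0.361551

Final: 0.361551


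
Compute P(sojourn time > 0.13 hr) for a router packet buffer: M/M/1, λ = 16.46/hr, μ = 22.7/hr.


W ~ Exponential(μ−λ) for M/M/1.
μ − λ = 22.7 − 16.46 = 6.2400
P(W > t) = e^{−(μ−λ)t} = e^{−0.8112} = 0.444325

Final: 0.444325


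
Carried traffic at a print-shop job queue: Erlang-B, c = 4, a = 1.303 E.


B(4,1.303) = 0.032990 (Erlang-B)
Carried load = a(1 − B) = 1.303·(1 − 0.032990) = 1.303·0.967010 = 1.2600 E

Final: 1.2600 Erlangs


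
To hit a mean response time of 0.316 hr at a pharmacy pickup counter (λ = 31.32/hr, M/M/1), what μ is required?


W = 1/(μ−λ) ⇒ μ − λ = 1/W = 1/0.316 = 3.1646
μ = λ + 1/W = 31.32 + 3.1646 = 34.4846 per hr

Final: 34.4846 /hr


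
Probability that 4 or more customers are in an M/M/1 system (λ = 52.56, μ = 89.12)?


ρ = 52.56/89.12 = 0.5898
P(N ≥ n) = ρ^n = 0.5898^4 = 0.120982

Final: 0.120982


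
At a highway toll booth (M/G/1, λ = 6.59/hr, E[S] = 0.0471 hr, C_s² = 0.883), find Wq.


ρ = λ·E[S] = 6.59·0.0471 = 0.3104
E[S²] = E[S]²(1+C_s²) = 0.0471²·(1+0.883) = 0.004177
Wq = λ·E[S²]/(2(1−ρ)) = 6.59·0.004177/(2·0.6896) = 0.01996 hr

Final: 0.01996 hr


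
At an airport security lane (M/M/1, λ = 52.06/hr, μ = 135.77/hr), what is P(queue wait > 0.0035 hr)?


ρ = 52.06/135.77 = 0.3834
P(Wq > t) = ρ·e^{−(μ−λ)t} = 0.3834·e^{−0.2930}
= 0.3834·0.746033 = 0.286061

Final: 0.286061


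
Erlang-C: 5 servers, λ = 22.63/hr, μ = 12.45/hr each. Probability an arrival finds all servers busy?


a = λ/μ = 1.8177; ρ = a/5 = 0.3635
P₀ = 0.161677 (from M/M/c formula)
C(c,a) = [a^c/(c!(1−ρ))]·P₀ = [19.84157/(120·0.6365)]·0.161677
= 0.25979·0.161677 = 0.042002

Final: 0.042002


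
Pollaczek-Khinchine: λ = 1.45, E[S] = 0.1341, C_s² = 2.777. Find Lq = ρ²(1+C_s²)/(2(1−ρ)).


ρ = λ·E[S] = 1.45·0.1341 = 0.1944
Lq = ρ²(1+C_s²)/(2(1−ρ)) = 0.03781·(1+2.777)/(2·0.8056)
= 0.03781·3.7770/1.6111 = 0.08864

Final: 0.08864


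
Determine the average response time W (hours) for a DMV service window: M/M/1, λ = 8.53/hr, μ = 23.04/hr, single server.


W = 1/(μ−λ) = 1/(23.04 − 8.53) = 1/14.51 = 0.06892 hr

Final: 0.06892 hr


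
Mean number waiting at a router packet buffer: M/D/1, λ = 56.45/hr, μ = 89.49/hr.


ρ = 56.45/89.49 = 0.6308
M/D/1: Lq = ρ²/(2(1−ρ)) = 0.3979/(2·0.3692) = 0.53887

Final: 0.53887


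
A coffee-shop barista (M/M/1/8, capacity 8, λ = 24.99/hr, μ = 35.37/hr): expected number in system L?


ρ = 24.99/35.37 = 0.7065
L = ρ[1 − (K+1)ρ^K + Kρ^(K+1)] / [(1−ρ)(1−ρ^(K+1))]
Numerator: 0.7065·(1 − 9·0.062094 + 8·0.043871) = 0.559661
Denominator: (0.2935)·(0.956129) = 0.280594
L = 0.559661/0.280594 = 1.9946

Final: 1.9946


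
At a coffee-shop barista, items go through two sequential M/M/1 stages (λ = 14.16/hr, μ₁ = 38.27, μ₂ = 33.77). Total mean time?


Each node sees arrival rate λ = 14.16/hr (tandem ⇒ throughput preserved).
W₁ = 1/(μ₁−λ) = 1/(38.27−14.16) = 0.04148 hr
W₂ = 1/(μ₂−λ) = 1/(33.77−14.16) = 0.05099 hr
W_total = W₁ + W₂ = 0.04148 + 0.05099 = 0.09247 hr

Final: 0.09247 hr


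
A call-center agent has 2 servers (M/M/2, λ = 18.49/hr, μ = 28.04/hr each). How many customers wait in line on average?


a = λ/μ = 0.6594; ρ = a/2 = 0.3297
P₀ = 0.504090
Lq = P₀·a^c·ρ / (c!·(1−ρ)²) = 0.504090·0.43483·0.3297/(2·0.44929)
= 0.08043

Final: 0.08043


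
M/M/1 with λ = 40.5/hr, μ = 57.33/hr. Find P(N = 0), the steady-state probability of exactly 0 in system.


ρ = 40.5/57.33 = 0.7064
P_n = (1−ρ)·ρ^n = (1 − 0.7064)·0.7064^0 = 0.2936·1.000000 = 0.293564

Final: 0.293564


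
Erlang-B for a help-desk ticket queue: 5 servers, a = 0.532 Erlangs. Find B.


B(c,a) = (a^c/c!) / Σ_{k=0}^{c} a^k/k!
a^5/5! = 0.0003551
Σ terms (k=0..5): 1.00000 + 0.53200 + 0.14151 + 0.02509 + 0.003338 + 0.0003551 = 1.702300
B = 0.0003551/1.702300 = 0.0002086

Final: 0.0002086


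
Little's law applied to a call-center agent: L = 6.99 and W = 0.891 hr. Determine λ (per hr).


λ = L/W = 6.99/0.891 = 7.8451 /hr

Final: 7.8451 /hr


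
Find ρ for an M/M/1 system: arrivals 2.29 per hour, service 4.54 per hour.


ρ = λ/μ = 2.29/4.54 = 0.5044

Final: 0.5044


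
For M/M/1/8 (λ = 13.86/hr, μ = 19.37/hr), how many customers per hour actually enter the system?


ρ = 0.7155; P_K = (1−ρ)ρ^8/(1−ρ^9) = 0.020558
λ_eff = λ(1 − P_K) = 13.86·(1 − 0.020558) = 13.86·0.979442 = 13.5751 /hr

Final: 13.5751 /hr


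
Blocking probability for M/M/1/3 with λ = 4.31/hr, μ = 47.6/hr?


ρ = λ/μ = 4.31/47.6 = 0.09055
P_K = (1−ρ)ρ^K/(1−ρ^(K+1)) = (0.9095·0.0007424)/(1 − 0.00006722)
= 0.0006751/0.999933 = 0.0006752

Final: 0.0006752


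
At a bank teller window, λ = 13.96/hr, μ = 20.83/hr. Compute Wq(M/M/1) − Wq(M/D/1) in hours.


ρ = 13.96/20.83 = 0.6702
Wq(M/M/1) = ρ/(μ−λ) = 0.6702/6.87 = 0.09755 hr
Wq(M/D/1) = ρ/(2(μ−λ)) = 0.04878 hr
Savings = 0.09755 − 0.04878 = 0.04878 hr

Final: 0.04878 hr


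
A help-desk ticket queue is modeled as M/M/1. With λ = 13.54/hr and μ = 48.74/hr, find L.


ρ = λ/μ = 13.54/48.74 = 0.2778
L = ρ/(1−ρ) = 0.2778/(1 − 0.2778) = 0.2778/0.7222 = 0.3847

Final: 0.3847


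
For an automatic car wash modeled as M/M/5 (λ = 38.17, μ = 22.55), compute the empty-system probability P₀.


a = λ/μ = 38.17/22.55 = 1.6927; ρ = a/c = 0.3385
Σ_{k=0}^{4} a^k/k! (terms k=0..4) = 1.00000 + 1.69268 + 1.43259 + 0.80831 + 0.34205 = 5.27563
Tail: a^5/(5!(1−ρ)) = 13.89562/(120·0.6615) = 0.17506
P₀ = 1/(5.27563 + 0.17506) = 1/5.45069 = 0.183463

Final: 0.183463


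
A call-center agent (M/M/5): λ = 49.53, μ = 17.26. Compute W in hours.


a = 2.8696; ρ = 0.5739; P₀ = 0.053888
Lq = P₀·a^c·ρ/(c!(1−ρ)²) = 0.27627
Wq = Lq/λ = 0.27627/49.53 = 0.005578 hr
W = Wq + 1/μ = 0.005578 + 0.05794 = 0.06352 hr

Final: 0.06352 hr


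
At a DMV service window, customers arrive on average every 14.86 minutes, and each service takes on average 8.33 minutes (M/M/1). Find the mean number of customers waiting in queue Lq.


λ = 60/14.86 = 4.0377 /hr
μ = 60/8.33 = 7.2029 /hr
ρ = λ/μ = 4.0377/7.2029 = 0.5606
Lq = ρ²/(1−ρ) = 0.3142/0.4394 = 0.7151

Final: 0.7151


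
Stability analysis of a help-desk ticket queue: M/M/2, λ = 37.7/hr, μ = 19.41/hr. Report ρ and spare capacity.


Total capacity cμ = 2·19.41 = 38.82/hr
ρ = λ/(cμ) = 37.7/38.82 = 0.9711
Stable ⇔ ρ < 1: YES
Spare capacity = cμ − λ = 38.82 − 37.7 = 1.12/hr

Final: ρ = 0.9711; stable; margin = 1.12/hr


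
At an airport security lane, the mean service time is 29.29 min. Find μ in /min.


μ = 1/(service time) in consistent units.
1 minute = 1 min, so μ = 1/29.29 = 0.03414 per minute

Final: 0.03414 /min


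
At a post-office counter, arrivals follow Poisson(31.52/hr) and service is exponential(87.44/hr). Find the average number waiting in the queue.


ρ = 31.52/87.44 = 0.3605
Lq = ρ²/(1−ρ) = 0.1299/0.6395 = 0.2032

Final: 0.2032


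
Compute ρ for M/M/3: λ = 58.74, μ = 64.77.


ρ = λ/(cμ) = 58.74/(3·64.77) = 58.74/194.31 = 0.3023

Final: 0.3023


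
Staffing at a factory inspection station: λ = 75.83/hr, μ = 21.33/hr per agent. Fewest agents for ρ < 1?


Stability requires cμ > λ ⇔ c > λ/μ.
λ/μ = 75.83/21.33 = 3.5551
Minimum integer c = ⌊3.5551⌋ + 1 = 4
Check: 4·21.33 = 85.32 > 75.83, while 3·21.33 = 63.99 ≤ 75.83

Final: 4 servers


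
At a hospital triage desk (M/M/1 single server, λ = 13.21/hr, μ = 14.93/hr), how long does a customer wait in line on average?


ρ = 13.21/14.93 = 0.8848
Wq = ρ/(μ−λ) = 0.8848/(14.93 − 13.21) = 0.8848/1.72 = 0.5144 hr

Final: 0.5144 hr


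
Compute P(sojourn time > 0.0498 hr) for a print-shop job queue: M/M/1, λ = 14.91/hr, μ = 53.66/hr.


W ~ Exponential(μ−λ) for M/M/1.
μ − λ = 53.66 − 14.91 = 38.7500
P(W > t) = e^{−(μ−λ)t} = e^{−1.9297} = 0.145184

Final: 0.145184


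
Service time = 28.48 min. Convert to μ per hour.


μ = 1/(service time) in consistent units.
1 hour = 60 min, so μ = 60/28.48 = 2.1067 per hour

Final: 2.1067 /hr


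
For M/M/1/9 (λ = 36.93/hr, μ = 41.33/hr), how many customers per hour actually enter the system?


ρ = 0.8935; P_K = (1−ρ)ρ^9/(1−ρ^10) = 0.057220
λ_eff = λ(1 − P_K) = 36.93·(1 − 0.057220) = 36.93·0.942780 = 34.8169 /hr

Final: 34.8169 /hr


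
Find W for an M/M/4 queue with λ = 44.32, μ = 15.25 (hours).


a = 2.9062; ρ = 0.7266; P₀ = 0.043307
Lq = P₀·a^c·ρ/(c!(1−ρ)²) = 1.25086
Wq = Lq/λ = 1.25086/44.32 = 0.02822 hr
W = Wq + 1/μ = 0.02822 + 0.06557 = 0.09380 hr

Final: 0.09380 hr


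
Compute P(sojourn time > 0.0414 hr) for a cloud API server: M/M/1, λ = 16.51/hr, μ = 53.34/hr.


W ~ Exponential(μ−λ) for M/M/1.
μ − λ = 53.34 − 16.51 = 36.8300
P(W > t) = e^{−(μ−λ)t} = e^{−1.5248} = 0.217673

Final: 0.217673


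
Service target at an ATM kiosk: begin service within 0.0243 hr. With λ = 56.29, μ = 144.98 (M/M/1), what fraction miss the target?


ρ = 56.29/144.98 = 0.3883
P(Wq > t) = ρ·e^{−(μ−λ)t} = 0.3883·e^{−2.1552}
= 0.3883·0.115884 = 0.044993

Final: 0.044993


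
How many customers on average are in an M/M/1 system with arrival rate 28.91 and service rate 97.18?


ρ = λ/μ = 28.91/97.18 = 0.2975
L = ρ/(1−ρ) = 0.2975/(1 − 0.2975) = 0.2975/0.7025 = 0.4235

Final: 0.4235


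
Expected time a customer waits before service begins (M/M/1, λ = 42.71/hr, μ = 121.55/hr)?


ρ = 42.71/121.55 = 0.3514
Wq = ρ/(μ−λ) = 0.3514/(121.55 − 42.71) = 0.3514/78.84 = 0.004457 hr

Final: 0.004457 hr


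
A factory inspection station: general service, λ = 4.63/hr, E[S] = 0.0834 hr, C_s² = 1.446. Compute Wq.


ρ = λ·E[S] = 4.63·0.0834 = 0.3861
E[S²] = E[S]²(1+C_s²) = 0.0834²·(1+1.446) = 0.017013
Wq = λ·E[S²]/(2(1−ρ)) = 4.63·0.017013/(2·0.6139) = 0.06416 hr

Final: 0.06416 hr


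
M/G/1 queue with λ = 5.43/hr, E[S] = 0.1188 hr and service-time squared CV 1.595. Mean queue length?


ρ = λ·E[S] = 5.43·0.1188 = 0.6451
Lq = ρ²(1+C_s²)/(2(1−ρ)) = 0.4161·(1+1.595)/(2·0.3549)
= 0.4161·2.5950/0.7098 = 1.52130

Final: 1.52130


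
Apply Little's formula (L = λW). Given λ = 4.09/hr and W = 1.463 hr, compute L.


L = λW = 4.09·1.463 = 5.9837

Final: 5.9837


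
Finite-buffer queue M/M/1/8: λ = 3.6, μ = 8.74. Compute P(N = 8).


ρ = λ/μ = 3.6/8.74 = 0.4119
P_K = (1−ρ)ρ^K/(1−ρ^(K+1)) = (0.5881·0.0008286)/(1 − 0.0003413)
= 0.0004873/0.999659 = 0.0004874

Final: 0.0004874


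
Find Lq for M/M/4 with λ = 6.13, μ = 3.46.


a = λ/μ = 1.7717; ρ = a/4 = 0.4429
P₀ = 0.166533
Lq = P₀·a^c·ρ / (c!·(1−ρ)²) = 0.166533·9.85230·0.4429/(24·0.31034)
= 0.09757

Final: 0.09757


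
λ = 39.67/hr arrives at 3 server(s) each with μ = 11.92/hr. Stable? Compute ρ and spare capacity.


Total capacity cμ = 3·11.92 = 35.76/hr
ρ = λ/(cμ) = 39.67/35.76 = 1.1093
Stable ⇔ ρ < 1: NO
Spare capacity = cμ − λ = 35.76 − 39.67 = -3.91/hr

Final: ρ = 1.1093; unstable; margin = -3.91/hr


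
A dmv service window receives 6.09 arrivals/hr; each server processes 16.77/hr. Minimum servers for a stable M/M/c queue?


Stability requires cμ > λ ⇔ c > λ/μ.
λ/μ = 6.09/16.77 = 0.3631
Minimum integer c = ⌊0.3631⌋ + 1 = 1
Check: 1·16.77 = 16.77 > 6.09, while 0·16.77 = 0.00 ≤ 6.09

Final: 1 servers


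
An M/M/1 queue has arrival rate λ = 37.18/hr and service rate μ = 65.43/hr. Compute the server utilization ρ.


ρ = λ/μ = 37.18/65.43 = 0.5682

Final: 0.5682


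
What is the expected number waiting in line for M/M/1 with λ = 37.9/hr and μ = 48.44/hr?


ρ = 37.9/48.44 = 0.7824
Lq = ρ²/(1−ρ) = 0.6122/0.2176 = 2.8134

Final: 2.8134


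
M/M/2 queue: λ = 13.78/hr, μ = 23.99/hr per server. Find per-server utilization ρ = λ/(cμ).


ρ = λ/(cμ) = 13.78/(2·23.99) = 13.78/47.98 = 0.2872

Final: 0.2872


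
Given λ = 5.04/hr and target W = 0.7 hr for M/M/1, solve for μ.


W = 1/(μ−λ) ⇒ μ − λ = 1/W = 1/0.7 = 1.4286
μ = λ + 1/W = 5.04 + 1.4286 = 6.4686 per hr

Final: 6.4686 /hr


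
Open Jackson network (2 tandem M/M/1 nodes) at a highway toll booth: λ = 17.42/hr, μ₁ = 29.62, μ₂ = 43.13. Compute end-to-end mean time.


Each node sees arrival rate λ = 17.42/hr (tandem ⇒ throughput preserved).
W₁ = 1/(μ₁−λ) = 1/(29.62−17.42) = 0.08197 hr
W₂ = 1/(μ₂−λ) = 1/(43.13−17.42) = 0.03890 hr
W_total = W₁ + W₂ = 0.08197 + 0.03890 = 0.12086 hr

Final: 0.12086 hr


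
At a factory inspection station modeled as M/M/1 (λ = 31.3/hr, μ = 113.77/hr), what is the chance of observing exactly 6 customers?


ρ = 31.3/113.77 = 0.2751
P_n = (1−ρ)·ρ^n = (1 − 0.2751)·0.2751^6 = 0.7249·0.0004336 = 0.0003143

Final: 0.0003143


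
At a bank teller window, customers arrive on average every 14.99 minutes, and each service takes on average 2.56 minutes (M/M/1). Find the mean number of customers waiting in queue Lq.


λ = 60/14.99 = 4.0027 /hr
μ = 60/2.56 = 23.4375 /hr
ρ = λ/μ = 4.0027/23.4375 = 0.1708
Lq = ρ²/(1−ρ) = 0.02917/0.8292 = 0.03517

Final: 0.03517


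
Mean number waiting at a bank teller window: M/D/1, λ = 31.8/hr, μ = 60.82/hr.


ρ = 31.8/60.82 = 0.5229
M/D/1: Lq = ρ²/(2(1−ρ)) = 0.2734/(2·0.4771) = 0.28647

Final: 0.28647


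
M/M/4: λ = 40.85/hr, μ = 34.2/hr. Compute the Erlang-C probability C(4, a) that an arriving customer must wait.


a = λ/μ = 1.1944; ρ = a/4 = 0.2986
P₀ = 0.301866 (from M/M/c formula)
C(c,a) = [a^c/(c!(1−ρ))]·P₀ = [2.03547/(24·0.7014)]·0.301866
= 0.12092·0.301866 = 0.036501

Final: 0.036501


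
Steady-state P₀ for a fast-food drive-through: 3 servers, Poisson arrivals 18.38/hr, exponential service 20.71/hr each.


a = λ/μ = 18.38/20.71 = 0.8875; ρ = a/c = 0.2958
Σ_{k=0}^{2} a^k/k! (terms k=0..2) = 1.00000 + 0.88749 + 0.39382 = 2.28132
Tail: a^3/(3!(1−ρ)) = 0.69903/(6·0.7042) = 0.16545
P₀ = 1/(2.28132 + 0.16545) = 1/2.44677 = 0.408703

Final: 0.408703


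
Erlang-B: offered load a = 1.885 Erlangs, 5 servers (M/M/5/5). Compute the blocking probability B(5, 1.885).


B(c,a) = (a^c/c!) / Σ_{k=0}^{c} a^k/k!
a^5/5! = 0.198324
Σ terms (k=0..5): 1.00000 + 1.88500 + 1.77661 + 1.11630 + 0.52606 + 0.19832 = 6.502300
B = 0.198324/6.502300 = 0.030501

Final: 0.030501


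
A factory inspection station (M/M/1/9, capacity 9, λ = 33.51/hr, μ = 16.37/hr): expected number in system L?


ρ = 33.51/16.37 = 2.0470
L = ρ[1 − (K+1)ρ^K + Kρ^(K+1)] / [(1−ρ)(1−ρ^(K+1))]
Numerator: 2.0470·(1 − 10·631.148764 + 9·1291.985038) = 10884.870304
Denominator: (-1.0470)·(-1290.985038) = 1351.709441
L = 10884.870304/1351.709441 = 8.0527

Final: 8.0527


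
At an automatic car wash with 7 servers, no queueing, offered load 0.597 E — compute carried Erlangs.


B(7,0.597) = 0.000002952 (Erlang-B)
Carried load = a(1 − B) = 0.597·(1 − 0.000002952) = 0.597·0.999997 = 0.5970 E

Final: 0.5970 Erlangs


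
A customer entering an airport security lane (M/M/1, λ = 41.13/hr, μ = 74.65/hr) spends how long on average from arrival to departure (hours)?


W = 1/(μ−λ) = 1/(74.65 − 41.13) = 1/33.52 = 0.02983 hr

Final: 0.02983 hr


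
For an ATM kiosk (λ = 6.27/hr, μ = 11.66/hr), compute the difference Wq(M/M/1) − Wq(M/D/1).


ρ = 6.27/11.66 = 0.5377
Wq(M/M/1) = ρ/(μ−λ) = 0.5377/5.39 = 0.09977 hr
Wq(M/D/1) = ρ/(2(μ−λ)) = 0.04988 hr
Savings = 0.09977 − 0.04988 = 0.04988 hr

Final: 0.04988 hr


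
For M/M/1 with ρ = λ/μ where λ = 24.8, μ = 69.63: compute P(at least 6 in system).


ρ = 24.8/69.63 = 0.3562
P(N ≥ n) = ρ^n = 0.3562^6 = 0.002041

Final: 0.002041


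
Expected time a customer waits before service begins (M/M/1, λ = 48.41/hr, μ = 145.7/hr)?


ρ = 48.41/145.7 = 0.3323
Wq = ρ/(μ−λ) = 0.3323/(145.7 − 48.41) = 0.3323/97.29 = 0.003415 hr

Final: 0.003415 hr


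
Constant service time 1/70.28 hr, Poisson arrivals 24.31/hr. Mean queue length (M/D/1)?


ρ = 24.31/70.28 = 0.3459
M/D/1: Lq = ρ²/(2(1−ρ)) = 0.1196/(2·0.6541) = 0.09146

Final: 0.09146


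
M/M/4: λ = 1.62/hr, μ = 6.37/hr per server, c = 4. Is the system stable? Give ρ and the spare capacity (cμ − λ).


Total capacity cμ = 4·6.37 = 25.48/hr
ρ = λ/(cμ) = 1.62/25.48 = 0.06358
Stable ⇔ ρ < 1: YES
Spare capacity = cμ − λ = 25.48 − 1.62 = 23.86/hr

Final: ρ = 0.06358; stable; margin = 23.86/hr


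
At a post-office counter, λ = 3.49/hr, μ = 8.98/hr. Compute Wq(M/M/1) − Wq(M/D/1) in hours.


ρ = 3.49/8.98 = 0.3886
Wq(M/M/1) = ρ/(μ−λ) = 0.3886/5.49 = 0.07079 hr
Wq(M/D/1) = ρ/(2(μ−λ)) = 0.03540 hr
Savings = 0.07079 − 0.03540 = 0.03540 hr

Final: 0.03540 hr


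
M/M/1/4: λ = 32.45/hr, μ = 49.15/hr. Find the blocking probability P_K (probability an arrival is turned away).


ρ = λ/μ = 32.45/49.15 = 0.6602
P_K = (1−ρ)ρ^K/(1−ρ^(K+1)) = (0.3398·0.190005)/(1 − 0.125446)
= 0.064559/0.874554 = 0.073819

Final: 0.073819


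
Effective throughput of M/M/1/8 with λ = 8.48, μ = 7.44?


ρ = 1.1398; P_K = (1−ρ)ρ^8/(1−ρ^9) = 0.177235
λ_eff = λ(1 − P_K) = 8.48·(1 − 0.177235) = 8.48·0.822765 = 6.9770 /hr

Final: 6.9770 /hr


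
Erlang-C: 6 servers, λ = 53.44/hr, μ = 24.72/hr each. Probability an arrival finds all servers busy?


a = λ/μ = 2.1618; ρ = a/6 = 0.3603
P₀ = 0.114844 (from M/M/c formula)
C(c,a) = [a^c/(c!(1−ρ))]·P₀ = [102.07230/(720·0.6397)]·0.114844
= 0.22162·0.114844 = 0.025451

Final: 0.025451


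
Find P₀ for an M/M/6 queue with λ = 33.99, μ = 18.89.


a = λ/μ = 33.99/18.89 = 1.7994; ρ = a/c = 0.2999
Σ_{k=0}^{5} a^k/k! (terms k=0..5) = 1.00000 + 1.79936 + 1.61886 + 0.97097 + 0.43678 + 0.15719 = 5.98316
Tail: a^6/(6!(1−ρ)) = 33.94027/(720·0.7001) = 0.06733
P₀ = 1/(5.98316 + 0.06733) = 1/6.05049 = 0.165276

Final: 0.165276


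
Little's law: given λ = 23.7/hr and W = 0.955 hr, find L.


L = λW = 23.7·0.955 = 22.6335

Final: 22.6335


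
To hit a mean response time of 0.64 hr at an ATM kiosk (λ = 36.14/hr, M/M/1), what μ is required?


W = 1/(μ−λ) ⇒ μ − λ = 1/W = 1/0.64 = 1.5625
μ = λ + 1/W = 36.14 + 1.5625 = 37.7025 per hr

Final: 37.7025 /hr


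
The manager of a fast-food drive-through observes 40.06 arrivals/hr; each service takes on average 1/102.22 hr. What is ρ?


ρ = λ/μ = 40.06/102.22 = 0.3919

Final: 0.3919


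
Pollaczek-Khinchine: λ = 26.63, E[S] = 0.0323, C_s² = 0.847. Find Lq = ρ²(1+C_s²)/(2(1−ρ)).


ρ = λ·E[S] = 26.63·0.0323 = 0.8601
Lq = ρ²(1+C_s²)/(2(1−ρ)) = 0.7399·(1+0.847)/(2·0.1399)
= 0.7399·1.8470/0.2797 = 4.88561

Final: 4.88561


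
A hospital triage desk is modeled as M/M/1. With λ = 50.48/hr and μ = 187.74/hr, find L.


ρ = λ/μ = 50.48/187.74 = 0.2689
L = ρ/(1−ρ) = 0.2689/(1 − 0.2689) = 0.2689/0.7311 = 0.3678

Final: 0.3678
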